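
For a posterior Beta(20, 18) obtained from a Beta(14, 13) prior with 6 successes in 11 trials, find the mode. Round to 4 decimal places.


Mode = (alpha - 1) / (alpha + beta - 2)
= 19 / 36
= 0.5278

0.5278


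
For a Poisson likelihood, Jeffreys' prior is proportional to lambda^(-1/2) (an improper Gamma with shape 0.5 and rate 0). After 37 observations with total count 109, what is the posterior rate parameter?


Jeffreys' prior for Poisson is proportional to lambda^(-1/2).
Posterior is Gamma(0.5 + S, 0 + n) = Gamma(0.5 + 109, 37).
Posterior rate = 0 + n = 37

37.0


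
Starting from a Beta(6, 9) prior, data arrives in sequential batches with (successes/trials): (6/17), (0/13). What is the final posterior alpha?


In sequential Bayesian updating, we sum all successes.
Total successes = 6
Final alpha = 6 + 6 = 12

12


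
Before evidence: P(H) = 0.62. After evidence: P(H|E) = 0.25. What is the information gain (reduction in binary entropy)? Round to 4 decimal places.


Prior entropy = 0.958
Posterior entropy = 0.8113
Information gain = 0.958 - 0.8113 = 0.1468

0.1468


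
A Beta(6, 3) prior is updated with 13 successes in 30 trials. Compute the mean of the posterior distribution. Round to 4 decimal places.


After update: Beta(19, 20)
Mean = 19 / (19 + 20) = 19 / 39
= 0.4872

0.4872


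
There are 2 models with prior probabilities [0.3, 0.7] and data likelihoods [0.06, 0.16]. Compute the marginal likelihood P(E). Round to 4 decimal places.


P(E) = sum over models of P(M_i) * P(E|M_i)
= 0.3*0.06 + 0.7*0.16
= 0.13

0.13


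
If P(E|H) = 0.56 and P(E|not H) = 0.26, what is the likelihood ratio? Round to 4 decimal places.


Likelihood ratio = P(E|H) / P(E|not H)
= 0.56 / 0.26
= 2.1538

2.1538


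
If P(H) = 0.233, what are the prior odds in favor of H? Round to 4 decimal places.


Prior odds = P(H) / (1 - P(H))
= 0.233 / 0.767
= 0.3038

0.3038


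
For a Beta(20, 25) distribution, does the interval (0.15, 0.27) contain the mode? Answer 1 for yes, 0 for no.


Mode of Beta(a,b) = (a-1)/(a+b-2)
= (20-1)/(20+25-2) = 0.4419
Check: 0.15 <= 0.4419 <= 0.27?
Result: 0

0


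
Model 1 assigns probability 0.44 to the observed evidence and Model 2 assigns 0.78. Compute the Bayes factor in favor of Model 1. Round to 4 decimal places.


BF = P(data|M1) / P(data|M2)
= 0.44 / 0.78 = 0.5641

0.5641


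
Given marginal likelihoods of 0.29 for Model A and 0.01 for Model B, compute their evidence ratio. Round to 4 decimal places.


Ratio = ML(A) / ML(B) = 0.29/0.01
= 29.0

29.0


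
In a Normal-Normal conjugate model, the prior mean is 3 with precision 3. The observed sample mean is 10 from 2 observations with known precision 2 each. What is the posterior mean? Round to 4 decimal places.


Posterior precision = tau0 + n*tau = 3 + 2*2 = 7
Posterior mean = (tau0*mu0 + n*tau*xbar) / posterior_precision
= (3*3 + 2*2*10) / 7
= 49 / 7 = 7.0

7.0


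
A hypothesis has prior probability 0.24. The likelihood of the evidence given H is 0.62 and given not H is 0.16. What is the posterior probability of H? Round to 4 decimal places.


Using Bayes' theorem:
P(E) = 0.24 * 0.62 + 0.76 * 0.16
P(E) = 0.2704
P(H|E) = (0.24 * 0.62) / 0.2704 = 0.5503

0.5503


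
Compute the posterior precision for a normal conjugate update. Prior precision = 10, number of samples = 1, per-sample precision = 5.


tau_post = tau_0 + n * tau
= 10 + 1 * 5 = 15

15


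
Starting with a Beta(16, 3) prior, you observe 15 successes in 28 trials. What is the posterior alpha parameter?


For a Beta-Binomial conjugate model:
Posterior alpha = prior alpha + number of successes
= 16 + 15 = 31

31


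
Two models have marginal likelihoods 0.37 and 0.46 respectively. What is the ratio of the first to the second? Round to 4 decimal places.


Evidence ratio = 0.37 / 0.46
= 0.8043

0.8043


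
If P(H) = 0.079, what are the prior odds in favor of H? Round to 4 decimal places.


Prior odds = P(H) / (1 - P(H))
= 0.079 / 0.921
= 0.0858

0.0858


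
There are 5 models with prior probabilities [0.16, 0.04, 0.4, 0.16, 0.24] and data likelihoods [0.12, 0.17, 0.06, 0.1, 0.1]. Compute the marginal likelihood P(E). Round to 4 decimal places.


P(E) = sum over models of P(M_i) * P(E|M_i)
= 0.16*0.12 + 0.04*0.17 + 0.4*0.06 + 0.16*0.1 + 0.24*0.1
= 0.09

0.09


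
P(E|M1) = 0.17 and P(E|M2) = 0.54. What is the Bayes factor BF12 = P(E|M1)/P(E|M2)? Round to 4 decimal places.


Bayes factor BF12 = P(E|M1) / P(E|M2)
= 0.17 / 0.54
= 0.3148

0.3148


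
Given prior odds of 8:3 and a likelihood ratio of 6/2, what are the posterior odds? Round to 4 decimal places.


Posterior odds = prior odds * LR
Prior odds = 8/3 = 2.6667
LR = 6/2 = 3.0
Posterior odds = 2.6667 * 3.0 = 8.0

8.0


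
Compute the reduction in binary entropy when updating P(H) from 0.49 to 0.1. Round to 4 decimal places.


H_before = -p*log2(p) - (1-p)*log2(1-p) for p=0.49: 0.9997
H_after for p=0.1: 0.469
Reduction = 0.9997 - 0.469 = 0.5307

0.5307


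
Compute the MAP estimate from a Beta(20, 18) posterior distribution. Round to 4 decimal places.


MAP = mode of Beta distribution
= (alpha - 1)/(alpha + beta - 2)
= (20-1)/(20+18-2)
= 19/36 = 0.5278

0.5278


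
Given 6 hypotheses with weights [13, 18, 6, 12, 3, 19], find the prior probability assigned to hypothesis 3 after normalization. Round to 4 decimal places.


To normalize, divide each weight by the sum of all weights.
Sum = 71
Prior(H3) = 6/71 = 0.0845

0.0845


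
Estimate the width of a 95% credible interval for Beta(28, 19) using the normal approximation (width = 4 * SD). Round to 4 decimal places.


For Beta(a,b): Var = ab/((a+b)^2(a+b+1))
Var = 0.005, SD = 0.0708
Approximate 95% CI width = 4 * 0.0708 = 0.2833

0.2833


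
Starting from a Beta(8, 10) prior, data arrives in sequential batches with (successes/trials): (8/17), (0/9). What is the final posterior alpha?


In sequential Bayesian updating, we sum all successes.
Total successes = 8
Final alpha = 8 + 8 = 16

16


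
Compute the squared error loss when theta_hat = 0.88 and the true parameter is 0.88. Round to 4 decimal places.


L = (theta_hat - theta_true)^2
= (0.88 - 0.88)^2
= 0.0^2 = 0.0

0.0


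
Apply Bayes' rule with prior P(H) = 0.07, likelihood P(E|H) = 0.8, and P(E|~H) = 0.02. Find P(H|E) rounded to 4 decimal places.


Step 1: Compute marginal P(E) = P(E|H)P(H) + P(E|~H)P(~H)
= 0.8*0.07 + 0.02*0.93 = 0.0746
Step 2: P(H|E) = P(E|H)P(H)/P(E) = 0.056/0.0746
= 0.7507

0.7507


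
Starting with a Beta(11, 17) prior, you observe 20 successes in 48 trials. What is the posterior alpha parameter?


For a Beta-Binomial conjugate model:
Posterior alpha = prior alpha + number of successes
= 11 + 20 = 31

31


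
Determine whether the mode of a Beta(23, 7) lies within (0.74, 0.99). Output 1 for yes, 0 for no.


First find the mode: (a-1)/(a+b-2) = 0.7857
Is 0.7857 in (0.74, 0.99)? 1

1


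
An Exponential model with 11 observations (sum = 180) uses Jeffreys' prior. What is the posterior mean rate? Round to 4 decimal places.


Posterior Gamma(11, 180)
E[lambda] = 11/180 = 0.0611

0.0611


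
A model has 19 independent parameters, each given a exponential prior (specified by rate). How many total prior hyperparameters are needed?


Each exponential prior needs 1 hyperparameter (rate).
Total = 1 * 19 = 19

19


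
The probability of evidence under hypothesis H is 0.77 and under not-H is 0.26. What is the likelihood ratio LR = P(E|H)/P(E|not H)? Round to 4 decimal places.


LR = 0.77 / 0.26
= 2.9615

2.9615


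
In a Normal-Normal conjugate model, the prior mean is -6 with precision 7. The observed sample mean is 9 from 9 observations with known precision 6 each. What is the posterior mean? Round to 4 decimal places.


Posterior precision = tau0 + n*tau = 7 + 9*6 = 61
Posterior mean = (tau0*mu0 + n*tau*xbar) / posterior_precision
= (7*-6 + 9*6*9) / 61
= 444 / 61 = 7.2787

7.2787


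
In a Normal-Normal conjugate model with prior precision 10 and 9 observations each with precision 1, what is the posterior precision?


Posterior precision = prior precision + n * observation precision
= 10 + 9 * 1
= 10 + 9 = 19

19


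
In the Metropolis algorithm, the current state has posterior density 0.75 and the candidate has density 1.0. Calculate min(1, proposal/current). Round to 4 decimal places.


Ratio = 1.0/0.75 = 1.3333
Acceptance probability = min(1, 1.3333)
= 1.0

1.0


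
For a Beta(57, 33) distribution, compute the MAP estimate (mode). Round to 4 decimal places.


MAP = mode = (a-1)/(a+b-2)
= (57-1)/(57+33-2)
= 56/88 = 0.6364

0.6364


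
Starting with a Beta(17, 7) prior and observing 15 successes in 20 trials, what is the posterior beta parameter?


Posterior beta = prior beta + failures
Failures = 20 - 15 = 5
beta_post = 7 + 5 = 12

12


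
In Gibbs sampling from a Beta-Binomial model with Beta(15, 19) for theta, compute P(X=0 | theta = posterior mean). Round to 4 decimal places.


Posterior mean = alpha/(alpha+beta) = 15/34 = 0.4412
P(X=0|theta=mean) = 1 - theta = 0.5588

0.5588


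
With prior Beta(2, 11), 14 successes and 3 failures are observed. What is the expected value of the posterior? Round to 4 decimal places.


Posterior = Beta(16, 14)
E[theta] = alpha/(alpha+beta)
= 16/30 = 0.5333

0.5333


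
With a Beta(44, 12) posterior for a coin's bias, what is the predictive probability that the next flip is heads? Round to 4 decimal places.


The predictive probability equals the posterior mean.
P(next = heads) = alpha / (alpha + beta)
= 44 / 56 = 0.7857

0.7857


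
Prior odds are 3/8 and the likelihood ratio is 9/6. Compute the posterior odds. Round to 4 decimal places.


Posterior odds = prior odds * likelihood ratio
= (3/8) * (9/6)
= 27 / 48
= 0.5625

0.5625


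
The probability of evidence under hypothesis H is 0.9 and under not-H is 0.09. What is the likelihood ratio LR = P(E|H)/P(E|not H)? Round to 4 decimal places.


LR = 0.9 / 0.09
= 10.0

10.0


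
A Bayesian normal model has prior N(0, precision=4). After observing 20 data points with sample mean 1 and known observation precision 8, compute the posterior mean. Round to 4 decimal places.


Posterior mean = (prior_precision * prior_mean + n * data_precision * data_mean) / (prior_precision + n * data_precision)
Numerator = 4*0 + 20*8*1 = 160
Denominator = 4 + 20*8 = 164
Posterior mean = 0.9756

0.9756


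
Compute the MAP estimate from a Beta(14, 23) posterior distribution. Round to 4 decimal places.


MAP = mode of Beta distribution
= (alpha - 1)/(alpha + beta - 2)
= (14-1)/(14+23-2)
= 13/35 = 0.3714

0.3714


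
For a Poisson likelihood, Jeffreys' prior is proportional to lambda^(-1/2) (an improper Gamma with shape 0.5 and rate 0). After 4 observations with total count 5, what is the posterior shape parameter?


Jeffreys' prior for Poisson is proportional to lambda^(-1/2).
Posterior is Gamma(0.5 + S, 0 + n) = Gamma(0.5 + 5, 4).
Posterior shape = 0.5 + S = 0.5 + 5 = 5.5

5.5


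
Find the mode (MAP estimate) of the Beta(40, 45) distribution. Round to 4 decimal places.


For Beta(a,b) with a,b > 1:
Mode = (a-1)/(a+b-2) = (40-1)/(85-2)
= 39/83 = 0.4699

0.4699


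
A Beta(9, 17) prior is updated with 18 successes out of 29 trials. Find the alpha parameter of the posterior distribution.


In the Beta-Binomial conjugate update:
alpha_post = alpha_prior + successes
= 9 + 18
= 27

27


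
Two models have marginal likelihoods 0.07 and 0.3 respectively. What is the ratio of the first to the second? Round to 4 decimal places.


Evidence ratio = 0.07 / 0.3
= 0.2333

0.2333


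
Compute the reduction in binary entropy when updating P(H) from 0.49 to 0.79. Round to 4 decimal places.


H_before = -p*log2(p) - (1-p)*log2(1-p) for p=0.49: 0.9997
H_after for p=0.79: 0.7415
Reduction = 0.9997 - 0.7415 = 0.2582

0.2582


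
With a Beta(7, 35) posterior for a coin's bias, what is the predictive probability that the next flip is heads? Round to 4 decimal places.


The predictive probability equals the posterior mean.
P(next = heads) = alpha / (alpha + beta)
= 7 / 42 = 0.1667

0.1667


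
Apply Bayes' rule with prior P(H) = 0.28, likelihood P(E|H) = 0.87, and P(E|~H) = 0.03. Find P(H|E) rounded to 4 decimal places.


Step 1: Compute marginal P(E) = P(E|H)P(H) + P(E|~H)P(~H)
= 0.87*0.28 + 0.03*0.72 = 0.2652
Step 2: P(H|E) = P(E|H)P(H)/P(E) = 0.2436/0.2652
= 0.9186

0.9186


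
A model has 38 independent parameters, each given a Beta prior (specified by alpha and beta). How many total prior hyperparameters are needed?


Each Beta prior needs 2 hyperparameters (alpha and beta).
Total = 2 * 38 = 76

76


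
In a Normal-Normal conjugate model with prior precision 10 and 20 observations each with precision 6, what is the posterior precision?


Posterior precision = prior precision + n * observation precision
= 10 + 20 * 6
= 10 + 120 = 130

130


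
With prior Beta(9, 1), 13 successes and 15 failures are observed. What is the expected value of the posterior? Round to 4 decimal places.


Posterior = Beta(22, 16)
E[theta] = alpha/(alpha+beta)
= 22/38 = 0.5789

0.5789


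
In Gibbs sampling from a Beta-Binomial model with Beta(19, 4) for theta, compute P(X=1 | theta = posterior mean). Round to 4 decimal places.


Posterior mean = alpha/(alpha+beta) = 19/23 = 0.8261
P(X=1|theta=mean) = theta = 0.8261

0.8261


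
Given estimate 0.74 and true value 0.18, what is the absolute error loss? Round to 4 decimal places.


Absolute error = |estimate - true|
= |0.56| = 0.56

0.56


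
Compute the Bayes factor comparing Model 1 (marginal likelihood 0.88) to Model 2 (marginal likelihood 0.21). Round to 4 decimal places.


BF12 = marginal likelihood of M1 / marginal likelihood of M2
= 0.88/0.21
= 4.1905

4.1905


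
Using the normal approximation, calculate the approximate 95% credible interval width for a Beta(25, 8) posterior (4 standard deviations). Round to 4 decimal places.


Var(Beta) = 25*8/(33^2 * 34) = 0.0054
SD = 0.0735
Width ~ 4*SD = 0.294

0.294


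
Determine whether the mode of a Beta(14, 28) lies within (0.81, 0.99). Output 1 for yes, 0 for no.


First find the mode: (a-1)/(a+b-2) = 0.325
Is 0.325 in (0.81, 0.99)? 0

0


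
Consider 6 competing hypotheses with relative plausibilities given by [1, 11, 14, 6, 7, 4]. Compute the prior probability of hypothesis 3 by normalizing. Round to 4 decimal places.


Sum of weights = 1 + 11 + 14 + 6 + 7 + 4 = 43
Normalized prior for H3 = 14 / 43
= 0.3256

0.3256


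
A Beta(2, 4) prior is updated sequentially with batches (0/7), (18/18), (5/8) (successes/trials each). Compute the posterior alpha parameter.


Sequential conjugate updating is equivalent to a single batch update.
Total successes across all batches = 23
alpha_posterior = alpha_prior + total_successes = 2 + 23
= 25

25


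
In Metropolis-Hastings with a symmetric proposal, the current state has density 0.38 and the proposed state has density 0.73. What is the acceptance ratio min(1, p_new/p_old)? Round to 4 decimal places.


Ratio = p_new / p_old = 0.73 / 0.38 = 1.9211
Acceptance = min(1, 1.9211) = 1.0

1.0


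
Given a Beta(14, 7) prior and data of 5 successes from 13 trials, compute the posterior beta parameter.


Number of failures = 13 - 5 = 8
Posterior beta = 7 + 8 = 15

15


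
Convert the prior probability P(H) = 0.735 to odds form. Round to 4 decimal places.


P(not H) = 1 - 0.735 = 0.265
Odds = 0.735 / 0.265 = 2.7736

2.7736


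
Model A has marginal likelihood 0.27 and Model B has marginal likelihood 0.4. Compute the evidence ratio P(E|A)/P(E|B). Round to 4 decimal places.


Evidence ratio = P(E|A) / P(E|B)
= 0.27 / 0.4
= 0.675

0.675


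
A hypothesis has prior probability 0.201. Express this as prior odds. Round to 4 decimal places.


Odds = P(H) / P(not H) = 0.201 / 0.799
= 0.2516

0.2516


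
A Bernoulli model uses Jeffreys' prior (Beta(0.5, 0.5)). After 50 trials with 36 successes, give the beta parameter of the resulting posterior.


Posterior = Beta(prior_alpha + successes, prior_beta + failures)
= Beta(0.5 + 36, 0.5 + 14)
Posterior beta = 0.5 + (n - k) = 0.5 + 14 = 14.5

14.5


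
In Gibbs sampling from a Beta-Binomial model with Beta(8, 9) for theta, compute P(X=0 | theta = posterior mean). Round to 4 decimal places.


Posterior mean = alpha/(alpha+beta) = 8/17 = 0.4706
P(X=0|theta=mean) = 1 - theta = 0.5294

0.5294


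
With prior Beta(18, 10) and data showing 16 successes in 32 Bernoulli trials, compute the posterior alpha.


Conjugate update: alpha_posterior = alpha_prior + k
= 18 + 16 = 34

34


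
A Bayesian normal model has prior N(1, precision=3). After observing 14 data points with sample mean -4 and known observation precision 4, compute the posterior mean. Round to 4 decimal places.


Posterior mean = (prior_precision * prior_mean + n * data_precision * data_mean) / (prior_precision + n * data_precision)
Numerator = 3*1 + 14*4*-4 = -221
Denominator = 3 + 14*4 = 59
Posterior mean = -3.7458

-3.7458


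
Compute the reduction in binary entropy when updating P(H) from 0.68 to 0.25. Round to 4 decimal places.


H_before = -p*log2(p) - (1-p)*log2(1-p) for p=0.68: 0.9044
H_after for p=0.25: 0.8113
Reduction = 0.9044 - 0.8113 = 0.0931

0.0931


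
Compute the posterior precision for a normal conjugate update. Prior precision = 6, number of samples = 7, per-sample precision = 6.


tau_post = tau_0 + n * tau
= 6 + 7 * 6 = 48

48


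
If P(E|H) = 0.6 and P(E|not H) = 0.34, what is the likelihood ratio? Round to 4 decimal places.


Likelihood ratio = P(E|H) / P(E|not H)
= 0.6 / 0.34
= 1.7647

1.7647


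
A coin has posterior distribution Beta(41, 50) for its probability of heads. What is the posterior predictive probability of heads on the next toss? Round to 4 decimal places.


Posterior predictive = E[theta] = alpha/(alpha+beta)
= 41/91
= 0.4505

0.4505


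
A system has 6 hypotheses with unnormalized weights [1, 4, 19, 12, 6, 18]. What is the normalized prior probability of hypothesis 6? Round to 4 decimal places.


The normalized prior is the weight divided by the total.
Total weight = 60
P(H6) = 18 / 60 = 0.3

0.3


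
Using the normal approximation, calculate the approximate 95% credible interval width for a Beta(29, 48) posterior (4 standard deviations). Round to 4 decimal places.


Var(Beta) = 29*48/(77^2 * 78) = 0.003
SD = 0.0549
Width ~ 4*SD = 0.2195

0.2195


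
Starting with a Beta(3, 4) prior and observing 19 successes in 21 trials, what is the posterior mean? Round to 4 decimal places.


Posterior parameters: alpha = 3 + 19 = 22
beta = 4 + 2 = 6
Posterior mean = alpha / (alpha + beta) = 22 / 28
= 0.7857

0.7857


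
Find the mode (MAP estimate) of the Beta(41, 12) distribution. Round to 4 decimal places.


For Beta(a,b) with a,b > 1:
Mode = (a-1)/(a+b-2) = (41-1)/(53-2)
= 40/51 = 0.7843

0.7843


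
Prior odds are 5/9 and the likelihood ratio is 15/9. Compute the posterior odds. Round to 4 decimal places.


Posterior odds = prior odds * likelihood ratio
= (5/9) * (15/9)
= 75 / 81
= 0.9259

0.9259


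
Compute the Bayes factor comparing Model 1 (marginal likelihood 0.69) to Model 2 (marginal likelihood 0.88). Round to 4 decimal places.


BF12 = marginal likelihood of M1 / marginal likelihood of M2
= 0.69/0.88
= 0.7841

0.7841


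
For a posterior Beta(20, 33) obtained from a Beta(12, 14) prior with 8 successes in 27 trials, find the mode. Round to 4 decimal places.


Mode = (alpha - 1) / (alpha + beta - 2)
= 19 / 51
= 0.3725

0.3725


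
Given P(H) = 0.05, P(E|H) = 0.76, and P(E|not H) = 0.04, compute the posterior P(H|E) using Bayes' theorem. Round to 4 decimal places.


By Bayes' theorem: P(H|E) = P(E|H)*P(H) / P(E)
P(E) = P(E|H)*P(H) + P(E|not H)*P(not H)
P(E) = 0.76*0.05 + 0.04*0.95 = 0.076
P(H|E) = 0.76*0.05 / 0.076 = 0.5

0.5


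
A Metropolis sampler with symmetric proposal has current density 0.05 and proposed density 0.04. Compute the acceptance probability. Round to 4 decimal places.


For symmetric proposals, acceptance = min(1, pi(x*)/pi(x))
= min(1, 0.04/0.05)
= min(1, 0.8) = 0.8

0.8


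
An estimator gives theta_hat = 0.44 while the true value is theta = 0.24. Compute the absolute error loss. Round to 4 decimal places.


The absolute error loss is |theta_hat - theta|
= |0.44 - 0.24|
= 0.2

0.2


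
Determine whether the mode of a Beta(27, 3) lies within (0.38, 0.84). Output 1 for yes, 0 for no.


First find the mode: (a-1)/(a+b-2) = 0.9286
Is 0.9286 in (0.38, 0.84)? 0

0


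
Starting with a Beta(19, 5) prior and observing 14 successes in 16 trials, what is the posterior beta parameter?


Posterior beta = prior beta + failures
Failures = 16 - 14 = 2
beta_post = 5 + 2 = 7

7


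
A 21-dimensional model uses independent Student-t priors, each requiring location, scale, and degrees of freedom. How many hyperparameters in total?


Per parameter: 3 (location, scale, and degrees of freedom).
Total = 21 * 3 = 63

63


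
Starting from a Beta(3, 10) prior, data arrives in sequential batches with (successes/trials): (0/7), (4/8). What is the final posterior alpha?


In sequential Bayesian updating, we sum all successes.
Total successes = 4
Final alpha = 3 + 4 = 7

7


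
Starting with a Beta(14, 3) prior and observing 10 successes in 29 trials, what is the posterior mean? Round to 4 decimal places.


Posterior parameters: alpha = 14 + 10 = 24
beta = 3 + 19 = 22
Posterior mean = alpha / (alpha + beta) = 24 / 46
= 0.5217

0.5217


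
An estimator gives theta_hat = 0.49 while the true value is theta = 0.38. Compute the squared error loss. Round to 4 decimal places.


The squared error loss is (theta_hat - theta)^2
= (0.49 - 0.38)^2
= (0.11)^2 = 0.0121

0.0121


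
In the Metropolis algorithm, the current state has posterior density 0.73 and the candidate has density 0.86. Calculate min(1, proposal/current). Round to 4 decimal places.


Ratio = 0.86/0.73 = 1.1781
Acceptance probability = min(1, 1.1781)
= 1.0

1.0


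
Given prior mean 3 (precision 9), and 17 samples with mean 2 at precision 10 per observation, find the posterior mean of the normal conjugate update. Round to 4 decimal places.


The posterior mean is a precision-weighted average of prior and data.
Post. prec. = 9 + 170 = 179
Post. mean = (27 + 340)/179 = 367/179 = 2.0503

2.0503


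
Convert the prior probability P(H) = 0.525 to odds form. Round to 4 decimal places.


P(not H) = 1 - 0.525 = 0.475
Odds = 0.525 / 0.475 = 1.1053

1.1053


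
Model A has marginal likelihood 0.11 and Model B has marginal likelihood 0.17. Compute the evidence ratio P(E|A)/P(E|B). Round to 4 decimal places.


Evidence ratio = P(E|A) / P(E|B)
= 0.11 / 0.17
= 0.6471

0.6471


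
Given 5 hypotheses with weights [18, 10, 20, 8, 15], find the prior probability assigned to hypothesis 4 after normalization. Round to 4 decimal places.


To normalize, divide each weight by the sum of all weights.
Sum = 71
Prior(H4) = 8/71 = 0.1127

0.1127


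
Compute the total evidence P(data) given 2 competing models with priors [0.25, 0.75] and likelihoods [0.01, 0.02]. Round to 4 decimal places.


Marginal likelihood = sum P(model_i) * P(data|model_i)
Model 1: 0.25 * 0.01 = 0.0025
Model 2: 0.75 * 0.02 = 0.015
Total = 0.0175

0.0175


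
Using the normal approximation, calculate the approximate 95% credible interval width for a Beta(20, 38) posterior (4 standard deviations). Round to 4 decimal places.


Var(Beta) = 20*38/(58^2 * 59) = 0.0038
SD = 0.0619
Width ~ 4*SD = 0.2475

0.2475


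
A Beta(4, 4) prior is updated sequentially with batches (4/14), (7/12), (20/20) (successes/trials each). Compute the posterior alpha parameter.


Sequential conjugate updating is equivalent to a single batch update.
Total successes across all batches = 31
alpha_posterior = alpha_prior + total_successes = 4 + 31
= 35

35


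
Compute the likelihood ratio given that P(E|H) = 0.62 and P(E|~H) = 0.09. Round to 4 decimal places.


LR = P(E|H) / P(E|~H)
= 0.62 / 0.09 = 6.8889

6.8889


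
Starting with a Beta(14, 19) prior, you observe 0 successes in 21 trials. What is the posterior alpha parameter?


For a Beta-Binomial conjugate model:
Posterior alpha = prior alpha + number of successes
= 14 + 0 = 14

14


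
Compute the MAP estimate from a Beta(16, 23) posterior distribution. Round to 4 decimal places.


MAP = mode of Beta distribution
= (alpha - 1)/(alpha + beta - 2)
= (16-1)/(16+23-2)
= 15/37 = 0.4054

0.4054


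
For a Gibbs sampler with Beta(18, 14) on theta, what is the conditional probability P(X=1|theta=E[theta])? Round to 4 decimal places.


E[theta] = 18/(18+14) = 0.5625
P(X=1|theta) = theta = 0.5625

0.5625


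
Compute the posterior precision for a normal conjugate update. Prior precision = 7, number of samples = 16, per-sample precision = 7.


tau_post = tau_0 + n * tau
= 7 + 16 * 7 = 119

119


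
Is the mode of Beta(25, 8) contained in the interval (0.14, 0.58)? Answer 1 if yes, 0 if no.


Mode = (a-1)/(a+b-2) = 24/31 = 0.7742
Interval: (0.14, 0.58)
Contains mode? 0

0


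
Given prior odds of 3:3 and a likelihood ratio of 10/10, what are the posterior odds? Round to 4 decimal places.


Posterior odds = prior odds * LR
Prior odds = 3/3 = 1.0
LR = 10/10 = 1.0
Posterior odds = 1.0 * 1.0 = 1.0

1.0


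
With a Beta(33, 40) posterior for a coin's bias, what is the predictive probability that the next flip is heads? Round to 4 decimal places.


The predictive probability equals the posterior mean.
P(next = heads) = alpha / (alpha + beta)
= 33 / 73 = 0.4521

0.4521


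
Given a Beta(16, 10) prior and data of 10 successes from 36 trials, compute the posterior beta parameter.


Number of failures = 36 - 10 = 26
Posterior beta = 10 + 26 = 36

36


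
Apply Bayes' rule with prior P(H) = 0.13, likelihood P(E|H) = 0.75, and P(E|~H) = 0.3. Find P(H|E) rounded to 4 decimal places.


Step 1: Compute marginal P(E) = P(E|H)P(H) + P(E|~H)P(~H)
= 0.75*0.13 + 0.3*0.87 = 0.3585
Step 2: P(H|E) = P(E|H)P(H)/P(E) = 0.0975/0.3585
= 0.272

0.272


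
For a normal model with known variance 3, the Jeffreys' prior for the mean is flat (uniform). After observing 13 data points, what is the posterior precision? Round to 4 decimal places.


Jeffreys' prior for normal mean (known variance) is flat.
Prior precision = 0.
Posterior precision = prior_prec + n/sigma^2 = 0 + 13/3
= 4.3333

4.3333


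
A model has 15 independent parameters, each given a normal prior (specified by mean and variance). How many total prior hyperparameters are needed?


Each normal prior needs 2 hyperparameters (mean and variance).
Total = 2 * 15 = 30

30


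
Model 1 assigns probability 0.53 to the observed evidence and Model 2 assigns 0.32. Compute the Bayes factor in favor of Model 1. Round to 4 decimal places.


BF = P(data|M1) / P(data|M2)
= 0.53 / 0.32 = 1.6562

1.6562


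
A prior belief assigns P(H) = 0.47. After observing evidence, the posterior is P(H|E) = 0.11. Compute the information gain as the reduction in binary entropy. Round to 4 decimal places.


H(prior) = -0.47*log2(0.47) - 0.53*log2(0.53)
= 0.9974
H(post) = -0.11*log2(0.11) - 0.89*log2(0.89)
= 0.4999
IG = 0.9974 - 0.4999 = 0.4975

0.4975


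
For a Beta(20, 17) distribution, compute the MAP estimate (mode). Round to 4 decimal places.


MAP = mode = (a-1)/(a+b-2)
= (20-1)/(20+17-2)
= 19/35 = 0.5429

0.5429


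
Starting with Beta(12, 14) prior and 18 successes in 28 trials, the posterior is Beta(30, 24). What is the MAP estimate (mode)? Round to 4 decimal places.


The mode of Beta(a, b) when a > 1 and b > 1 is (a-1)/(a+b-2)
= (30 - 1) / (30 + 24 - 2)
= 29 / 52
= 0.5577

0.5577


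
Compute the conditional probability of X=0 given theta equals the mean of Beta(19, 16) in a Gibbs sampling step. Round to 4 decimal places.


Mean of Beta(19, 16) = 0.5429
P(X=0 | theta=0.5429) = 0.4571

0.4571


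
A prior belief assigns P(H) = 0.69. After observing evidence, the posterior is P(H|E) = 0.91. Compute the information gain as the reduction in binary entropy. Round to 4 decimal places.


H(prior) = -0.69*log2(0.69) - 0.31*log2(0.31)
= 0.8932
H(post) = -0.91*log2(0.91) - 0.09*log2(0.09)
= 0.4365
IG = 0.8932 - 0.4365 = 0.4567

0.4567


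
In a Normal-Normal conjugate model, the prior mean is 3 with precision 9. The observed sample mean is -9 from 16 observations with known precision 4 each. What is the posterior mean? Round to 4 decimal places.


Posterior precision = tau0 + n*tau = 9 + 16*4 = 73
Posterior mean = (tau0*mu0 + n*tau*xbar) / posterior_precision
= (9*3 + 16*4*-9) / 73
= -549 / 73 = -7.5205

-7.5205


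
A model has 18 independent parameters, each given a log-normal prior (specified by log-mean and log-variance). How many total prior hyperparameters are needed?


Each log-normal prior needs 2 hyperparameters (log-mean and log-variance).
Total = 2 * 18 = 36

36


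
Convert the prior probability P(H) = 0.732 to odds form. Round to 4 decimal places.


P(not H) = 1 - 0.732 = 0.268
Odds = 0.732 / 0.268 = 2.7313

2.7313


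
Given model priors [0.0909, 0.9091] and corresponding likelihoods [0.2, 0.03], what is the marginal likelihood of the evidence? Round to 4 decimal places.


P(E) = sum_i P(M_i) P(E|M_i)
= 0.0182 + 0.0273
= 0.0455

0.0455


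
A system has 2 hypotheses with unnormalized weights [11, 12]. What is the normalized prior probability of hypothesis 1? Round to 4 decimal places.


The normalized prior is the weight divided by the total.
Total weight = 23
P(H1) = 11 / 23 = 0.4783

0.4783


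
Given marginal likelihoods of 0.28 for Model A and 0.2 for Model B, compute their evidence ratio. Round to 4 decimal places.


Ratio = ML(A) / ML(B) = 0.28/0.2
= 1.4

1.4


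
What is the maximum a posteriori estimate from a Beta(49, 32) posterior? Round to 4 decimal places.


The MAP estimate equals the mode of the distribution.
Mode of Beta(a,b) = (a-1)/(a+b-2)
= 48/79
= 0.6076

0.6076


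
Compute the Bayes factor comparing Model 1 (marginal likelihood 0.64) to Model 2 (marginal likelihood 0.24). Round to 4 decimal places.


BF12 = marginal likelihood of M1 / marginal likelihood of M2
= 0.64/0.24
= 2.6667

2.6667


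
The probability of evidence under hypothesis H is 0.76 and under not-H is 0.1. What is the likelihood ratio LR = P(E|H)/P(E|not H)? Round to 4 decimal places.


LR = 0.76 / 0.1
= 7.6

7.6


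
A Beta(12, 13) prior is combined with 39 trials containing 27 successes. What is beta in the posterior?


In conjugate updating:
beta_posterior = beta_prior + (n - k)
= 13 + (39 - 27)
= 13 + 12 = 25

25


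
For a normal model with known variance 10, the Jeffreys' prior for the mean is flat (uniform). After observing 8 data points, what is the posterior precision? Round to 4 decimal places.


Jeffreys' prior for normal mean (known variance) is flat.
Prior precision = 0.
Posterior precision = prior_prec + n/sigma^2 = 0 + 8/10
= 0.8

0.8


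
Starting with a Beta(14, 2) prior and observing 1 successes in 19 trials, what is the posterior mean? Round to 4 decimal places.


Posterior parameters: alpha = 14 + 1 = 15
beta = 2 + 18 = 20
Posterior mean = alpha / (alpha + beta) = 15 / 35
= 0.4286

0.4286


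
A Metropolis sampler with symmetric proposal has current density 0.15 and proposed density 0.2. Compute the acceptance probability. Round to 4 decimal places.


For symmetric proposals, acceptance = min(1, pi(x*)/pi(x))
= min(1, 0.2/0.15)
= min(1, 1.3333) = 1.0

1.0


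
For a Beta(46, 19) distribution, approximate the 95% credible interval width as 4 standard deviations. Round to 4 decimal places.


Variance of Beta(a,b) = ab / ((a+b)^2 * (a+b+1))
= 46*19 / ((65)^2 * 66)
= 0.0031
SD = sqrt(0.0031) = 0.056
Width = 4 * SD = 0.2239

0.2239


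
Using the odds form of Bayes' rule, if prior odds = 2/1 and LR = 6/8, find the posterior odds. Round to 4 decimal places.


Bayes' rule in odds form: posterior odds = prior odds * LR
= (2 * 6) / (1 * 8)
= 12/8 = 1.5

1.5


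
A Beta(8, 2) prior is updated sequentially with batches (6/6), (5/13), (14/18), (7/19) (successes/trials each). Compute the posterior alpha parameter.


Sequential conjugate updating is equivalent to a single batch update.
Total successes across all batches = 32
alpha_posterior = alpha_prior + total_successes = 8 + 32
= 40

40


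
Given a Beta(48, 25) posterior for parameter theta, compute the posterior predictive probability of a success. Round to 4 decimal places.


For a Beta-Bernoulli model, the predictive probability is the mean:
P(success) = 48/(48+25) = 48/73 = 0.6575

0.6575


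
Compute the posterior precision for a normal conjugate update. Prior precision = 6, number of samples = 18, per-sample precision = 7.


tau_post = tau_0 + n * tau
= 6 + 18 * 7 = 132

132


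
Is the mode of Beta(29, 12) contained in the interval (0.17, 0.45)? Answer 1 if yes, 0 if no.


Mode = (a-1)/(a+b-2) = 28/39 = 0.7179
Interval: (0.17, 0.45)
Contains mode? 0

0


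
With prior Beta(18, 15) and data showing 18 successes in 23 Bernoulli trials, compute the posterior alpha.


Conjugate update: alpha_posterior = alpha_prior + k
= 18 + 18 = 36

36


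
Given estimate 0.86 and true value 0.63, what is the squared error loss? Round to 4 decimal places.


Squared error = (estimate - true)^2
Difference = 0.23
Loss = 0.23^2 = 0.0529

0.0529


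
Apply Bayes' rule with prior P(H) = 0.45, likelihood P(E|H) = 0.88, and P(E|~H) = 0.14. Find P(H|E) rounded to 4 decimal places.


Step 1: Compute marginal P(E) = P(E|H)P(H) + P(E|~H)P(~H)
= 0.88*0.45 + 0.14*0.55 = 0.473
Step 2: P(H|E) = P(E|H)P(H)/P(E) = 0.396/0.473
= 0.8372

0.8372


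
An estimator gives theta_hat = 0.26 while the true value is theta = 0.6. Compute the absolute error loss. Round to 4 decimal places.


The absolute error loss is |theta_hat - theta|
= |0.26 - 0.6|
= 0.34

0.34


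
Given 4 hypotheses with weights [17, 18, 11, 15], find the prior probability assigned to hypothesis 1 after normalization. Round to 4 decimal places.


To normalize, divide each weight by the sum of all weights.
Sum = 61
Prior(H1) = 17/61 = 0.2787

0.2787


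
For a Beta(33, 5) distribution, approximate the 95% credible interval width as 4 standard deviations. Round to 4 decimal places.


Variance of Beta(a,b) = ab / ((a+b)^2 * (a+b+1))
= 33*5 / ((38)^2 * 39)
= 0.0029
SD = sqrt(0.0029) = 0.0541
Width = 4 * SD = 0.2165

0.2165


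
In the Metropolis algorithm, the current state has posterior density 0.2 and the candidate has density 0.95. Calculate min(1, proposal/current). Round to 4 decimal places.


Ratio = 0.95/0.2 = 4.75
Acceptance probability = min(1, 4.75)
= 1.0

1.0


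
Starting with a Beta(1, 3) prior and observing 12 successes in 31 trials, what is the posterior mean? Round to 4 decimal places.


Posterior parameters: alpha = 1 + 12 = 13
beta = 3 + 19 = 22
Posterior mean = alpha / (alpha + beta) = 13 / 35
= 0.3714

0.3714


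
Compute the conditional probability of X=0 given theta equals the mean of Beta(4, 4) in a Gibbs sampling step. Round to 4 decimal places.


Mean of Beta(4, 4) = 0.5
P(X=0 | theta=0.5) = 0.5

0.5


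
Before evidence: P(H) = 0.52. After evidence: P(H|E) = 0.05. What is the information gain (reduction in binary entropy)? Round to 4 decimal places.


Prior entropy = 0.9988
Posterior entropy = 0.2864
Information gain = 0.9988 - 0.2864 = 0.7124

0.7124


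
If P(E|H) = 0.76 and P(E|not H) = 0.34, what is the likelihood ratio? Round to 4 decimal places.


Likelihood ratio = P(E|H) / P(E|not H)
= 0.76 / 0.34
= 2.2353

2.2353


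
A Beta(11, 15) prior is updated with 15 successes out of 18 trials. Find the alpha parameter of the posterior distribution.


In the Beta-Binomial conjugate update:
alpha_post = alpha_prior + successes
= 11 + 15
= 26

26


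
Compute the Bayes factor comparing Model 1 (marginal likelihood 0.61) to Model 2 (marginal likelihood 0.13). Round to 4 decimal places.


BF12 = marginal likelihood of M1 / marginal likelihood of M2
= 0.61/0.13
= 4.6923

4.6923


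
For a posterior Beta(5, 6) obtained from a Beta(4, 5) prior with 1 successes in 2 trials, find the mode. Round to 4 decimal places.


Mode = (alpha - 1) / (alpha + beta - 2)
= 4 / 9
= 0.4444

0.4444


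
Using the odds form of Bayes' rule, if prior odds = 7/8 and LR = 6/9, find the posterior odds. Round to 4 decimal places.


Bayes' rule in odds form: posterior odds = prior odds * LR
= (7 * 6) / (8 * 9)
= 42/72 = 0.5833

0.5833


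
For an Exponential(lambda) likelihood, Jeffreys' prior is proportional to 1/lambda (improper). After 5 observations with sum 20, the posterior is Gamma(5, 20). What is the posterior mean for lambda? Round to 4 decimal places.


Posterior = Gamma(n, sum_x) = Gamma(5, 20)
Posterior mean = shape/rate = 5/20
= 0.25

0.25


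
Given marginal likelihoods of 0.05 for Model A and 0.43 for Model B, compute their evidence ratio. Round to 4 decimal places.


Ratio = ML(A) / ML(B) = 0.05/0.43
= 0.1163

0.1163


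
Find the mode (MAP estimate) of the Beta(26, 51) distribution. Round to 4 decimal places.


For Beta(a,b) with a,b > 1:
Mode = (a-1)/(a+b-2) = (26-1)/(77-2)
= 25/75 = 0.3333

0.3333


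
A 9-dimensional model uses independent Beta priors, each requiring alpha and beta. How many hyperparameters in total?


Per parameter: 2 (alpha and beta).
Total = 9 * 2 = 18

18


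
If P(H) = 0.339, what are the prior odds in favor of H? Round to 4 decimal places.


Prior odds = P(H) / (1 - P(H))
= 0.339 / 0.661
= 0.5129

0.5129


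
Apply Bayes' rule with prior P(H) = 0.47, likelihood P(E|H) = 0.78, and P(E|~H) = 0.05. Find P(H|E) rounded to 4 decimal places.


Step 1: Compute marginal P(E) = P(E|H)P(H) + P(E|~H)P(~H)
= 0.78*0.47 + 0.05*0.53 = 0.3931
Step 2: P(H|E) = P(E|H)P(H)/P(E) = 0.3666/0.3931
= 0.9326

0.9326


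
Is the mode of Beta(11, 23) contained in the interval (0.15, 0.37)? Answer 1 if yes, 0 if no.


Mode = (a-1)/(a+b-2) = 10/32 = 0.3125
Interval: (0.15, 0.37)
Contains mode? 1

1


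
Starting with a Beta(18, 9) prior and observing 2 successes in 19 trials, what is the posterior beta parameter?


Posterior beta = prior beta + failures
Failures = 19 - 2 = 17
beta_post = 9 + 17 = 26

26


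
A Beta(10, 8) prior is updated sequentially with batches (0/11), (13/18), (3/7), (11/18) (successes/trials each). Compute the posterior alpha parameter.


Sequential conjugate updating is equivalent to a single batch update.
Total successes across all batches = 27
alpha_posterior = alpha_prior + total_successes = 10 + 27
= 37

37


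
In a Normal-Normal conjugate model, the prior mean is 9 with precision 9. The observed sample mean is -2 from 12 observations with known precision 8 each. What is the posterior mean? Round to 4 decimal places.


Posterior precision = tau0 + n*tau = 9 + 12*8 = 105
Posterior mean = (tau0*mu0 + n*tau*xbar) / posterior_precision
= (9*9 + 12*8*-2) / 105
= -111 / 105 = -1.0571

-1.0571


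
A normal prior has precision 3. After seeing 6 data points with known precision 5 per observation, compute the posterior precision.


In the conjugate normal model, precisions add:
tau_posterior = tau_prior + n * tau_data
= 3 + 6*5 = 33

33


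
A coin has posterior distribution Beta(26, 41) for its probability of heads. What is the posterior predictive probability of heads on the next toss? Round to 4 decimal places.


Posterior predictive = E[theta] = alpha/(alpha+beta)
= 26/67
= 0.3881

0.3881
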